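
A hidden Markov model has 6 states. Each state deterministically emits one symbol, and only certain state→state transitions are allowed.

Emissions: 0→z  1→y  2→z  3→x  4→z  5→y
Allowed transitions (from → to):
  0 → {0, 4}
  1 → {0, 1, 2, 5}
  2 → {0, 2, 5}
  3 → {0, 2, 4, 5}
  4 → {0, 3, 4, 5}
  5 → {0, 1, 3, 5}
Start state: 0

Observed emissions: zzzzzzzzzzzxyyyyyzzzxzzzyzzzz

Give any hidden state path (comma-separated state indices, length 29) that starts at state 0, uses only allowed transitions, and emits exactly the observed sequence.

0,0,4,4,0,0,4,0,0,0,4,3,5,1,5,5,1,2,0,4,3,2,2,2,5,0,0,4,4

  t0 'z' -> {0,2,4}, take 0 (start)
  t1 'z' -> {0,2,4}, take 0 (0->0 ok)
  t2 'z' -> {0,2,4}, take 4 (0->4 ok)
  t3 'z' -> {0,2,4}, take 4 (4->4 ok)
  t4 'z' -> {0,2,4}, take 0 (4->0 ok)
  t5 'z' -> {0,2,4}, take 0 (0->0 ok)
  t6 'z' -> {0,2,4}, take 4 (0->4 ok)
  t7 'z' -> {0,2,4}, take 0 (4->0 ok)
  t8 'z' -> {0,2,4}, take 0 (0->0 ok)
  t9 'z' -> {0,2,4}, take 0 (0->0 ok)
  t10 'z' -> {0,2,4}, take 4 (0->4 ok)
  t11 'x' -> {3}, take 3 (4->3 ok)
  t12 'y' -> {1,5}, take 5 (3->5 ok)
  t13 'y' -> {1,5}, take 1 (5->1 ok)
  t14 'y' -> {1,5}, take 5 (1->5 ok)
  t15 'y' -> {1,5}, take 5 (5->5 ok)
  t16 'y' -> {1,5}, take 1 (5->1 ok)
  t17 'z' -> {0,2,4}, take 2 (1->2 ok)
  t18 'z' -> {0,2,4}, take 0 (2->0 ok)
  t19 'z' -> {0,2,4}, take 4 (0->4 ok)
  t20 'x' -> {3}, take 3 (4->3 ok)
  t21 'z' -> {0,2,4}, take 2 (3->2 ok)
  t22 'z' -> {0,2,4}, take 2 (2->2 ok)
  t23 'z' -> {0,2,4}, take 2 (2->2 ok)
  t24 'y' -> {1,5}, take 5 (2->5 ok)
  t25 'z' -> {0,2,4}, take 0 (5->0 ok)
  t26 'z' -> {0,2,4}, take 0 (0->0 ok)
  t27 'z' -> {0,2,4}, take 4 (0->4 ok)
  t28 'z' -> {0,2,4}, take 4 (4->4 ok)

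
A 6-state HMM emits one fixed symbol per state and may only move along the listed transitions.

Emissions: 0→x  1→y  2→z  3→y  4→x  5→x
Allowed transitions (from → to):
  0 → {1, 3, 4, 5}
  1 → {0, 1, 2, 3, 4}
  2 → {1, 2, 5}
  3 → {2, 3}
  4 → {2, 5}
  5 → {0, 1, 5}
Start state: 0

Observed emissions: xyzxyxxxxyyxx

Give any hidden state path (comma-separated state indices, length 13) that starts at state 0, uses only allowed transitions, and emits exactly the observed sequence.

  [0] x  {0,4,5}  => 0  start
  [1] y  {1,3}  => 3  0->3 ok
  [2] z  {2}  => 2  3->2 ok
  [3] x  {0,4,5}  => 5  2->5 ok
  [4] y  {1,3}  => 1  5->1 ok
  [5] x  {0,4,5}  => 0  1->0 ok
  [6] x  {0,4,5}  => 4  0->4 ok
  [7] x  {0,4,5}  => 5  4->5 ok
  [8] x  {0,4,5}  => 5  5->5 ok
  [9] y  {1,3}  => 1  5->1 ok
  [10] y  {1,3}  => 1  1->1 ok
  [11] x  {0,4,5}  => 0  1->0 ok
  [12] x  {0,4,5}  => 5  0->5 ok

0,3,2,5,1,0,4,5,5,1,1,0,5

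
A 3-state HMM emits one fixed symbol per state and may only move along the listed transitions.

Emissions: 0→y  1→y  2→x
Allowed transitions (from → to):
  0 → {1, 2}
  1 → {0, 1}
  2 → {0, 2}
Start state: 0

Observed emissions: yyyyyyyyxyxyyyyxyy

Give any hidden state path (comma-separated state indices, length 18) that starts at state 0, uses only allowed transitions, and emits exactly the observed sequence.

0,1,0,1,1,1,1,0,2,0,2,0,1,1,0,2,0,1

  pos 0: y in {0,1}, choose 0; start
  pos 1: y in {0,1}, choose 1; 0->1 ok
  pos 2: y in {0,1}, choose 0; 1->0 ok
  pos 3: y in {0,1}, choose 1; 0->1 ok
  pos 4: y in {0,1}, choose 1; 1->1 ok
  pos 5: y in {0,1}, choose 1; 1->1 ok
  pos 6: y in {0,1}, choose 1; 1->1 ok
  pos 7: y in {0,1}, choose 0; 1->0 ok
  pos 8: x in {2}, choose 2; 0->2 ok
  pos 9: y in {0,1}, choose 0; 2->0 ok
  pos 10: x in {2}, choose 2; 0->2 ok
  pos 11: y in {0,1}, choose 0; 2->0 ok
  pos 12: y in {0,1}, choose 1; 0->1 ok
  pos 13: y in {0,1}, choose 1; 1->1 ok
  pos 14: y in {0,1}, choose 0; 1->0 ok
  pos 15: x in {2}, choose 2; 0->2 ok
  pos 16: y in {0,1}, choose 0; 2->0 ok
  pos 17: y in {0,1}, choose 1; 0->1 ok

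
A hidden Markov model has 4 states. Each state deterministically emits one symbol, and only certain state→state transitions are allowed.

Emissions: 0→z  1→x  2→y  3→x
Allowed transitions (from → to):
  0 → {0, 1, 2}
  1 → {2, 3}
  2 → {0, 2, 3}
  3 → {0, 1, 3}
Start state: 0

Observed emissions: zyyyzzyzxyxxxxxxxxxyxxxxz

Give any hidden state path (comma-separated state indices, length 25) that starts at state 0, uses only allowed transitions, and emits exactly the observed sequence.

0,2,2,2,0,0,2,0,1,2,3,3,1,3,3,3,1,3,1,2,3,3,3,3,0

  t0 'z' -> {0}, take 0 (start)
  t1 'y' -> {2}, take 2 (0->2 ok)
  t2 'y' -> {2}, take 2 (2->2 ok)
  t3 'y' -> {2}, take 2 (2->2 ok)
  t4 'z' -> {0}, take 0 (2->0 ok)
  t5 'z' -> {0}, take 0 (0->0 ok)
  t6 'y' -> {2}, take 2 (0->2 ok)
  t7 'z' -> {0}, take 0 (2->0 ok)
  t8 'x' -> {1,3}, take 1 (0->1 ok)
  t9 'y' -> {2}, take 2 (1->2 ok)
  t10 'x' -> {1,3}, take 3 (2->3 ok)
  t11 'x' -> {1,3}, take 3 (3->3 ok)
  t12 'x' -> {1,3}, take 1 (3->1 ok)
  t13 'x' -> {1,3}, take 3 (1->3 ok)
  t14 'x' -> {1,3}, take 3 (3->3 ok)
  t15 'x' -> {1,3}, take 3 (3->3 ok)
  t16 'x' -> {1,3}, take 1 (3->1 ok)
  t17 'x' -> {1,3}, take 3 (1->3 ok)
  t18 'x' -> {1,3}, take 1 (3->1 ok)
  t19 'y' -> {2}, take 2 (1->2 ok)
  t20 'x' -> {1,3}, take 3 (2->3 ok)
  t21 'x' -> {1,3}, take 3 (3->3 ok)
  t22 'x' -> {1,3}, take 3 (3->3 ok)
  t23 'x' -> {1,3}, take 3 (3->3 ok)
  t24 'z' -> {0}, take 0 (3->0 ok)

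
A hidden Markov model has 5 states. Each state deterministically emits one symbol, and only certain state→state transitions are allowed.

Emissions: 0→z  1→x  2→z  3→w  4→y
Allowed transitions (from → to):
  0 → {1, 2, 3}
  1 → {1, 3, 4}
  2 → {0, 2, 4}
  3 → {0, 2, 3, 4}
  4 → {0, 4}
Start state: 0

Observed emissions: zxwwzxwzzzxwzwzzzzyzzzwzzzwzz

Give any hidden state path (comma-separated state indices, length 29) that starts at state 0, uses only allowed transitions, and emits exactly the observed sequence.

  pos 0: z in {0,2}, choose 0; start
  pos 1: x in {1}, choose 1; 0->1 ok
  pos 2: w in {3}, choose 3; 1->3 ok
  pos 3: w in {3}, choose 3; 3->3 ok
  pos 4: z in {0,2}, choose 0; 3->0 ok
  pos 5: x in {1}, choose 1; 0->1 ok
  pos 6: w in {3}, choose 3; 1->3 ok
  pos 7: z in {0,2}, choose 2; 3->2 ok
  pos 8: z in {0,2}, choose 2; 2->2 ok
  pos 9: z in {0,2}, choose 0; 2->0 ok
  pos 10: x in {1}, choose 1; 0->1 ok
  pos 11: w in {3}, choose 3; 1->3 ok
  pos 12: z in {0,2}, choose 0; 3->0 ok
  pos 13: w in {3}, choose 3; 0->3 ok
  pos 14: z in {0,2}, choose 2; 3->2 ok
  pos 15: z in {0,2}, choose 2; 2->2 ok
  pos 16: z in {0,2}, choose 0; 2->0 ok
  pos 17: z in {0,2}, choose 2; 0->2 ok
  pos 18: y in {4}, choose 4; 2->4 ok
  pos 19: z in {0,2}, choose 0; 4->0 ok
  pos 20: z in {0,2}, choose 2; 0->2 ok
  pos 21: z in {0,2}, choose 0; 2->0 ok
  pos 22: w in {3}, choose 3; 0->3 ok
  pos 23: z in {0,2}, choose 0; 3->0 ok
  pos 24: z in {0,2}, choose 2; 0->2 ok
  pos 25: z in {0,2}, choose 0; 2->0 ok
  pos 26: w in {3}, choose 3; 0->3 ok
  pos 27: z in {0,2}, choose 2; 3->2 ok
  pos 28: z in {0,2}, choose 2; 2->2 ok

0,1,3,3,0,1,3,2,2,0,1,3,0,3,2,2,0,2,4,0,2,0,3,0,2,0,3,2,2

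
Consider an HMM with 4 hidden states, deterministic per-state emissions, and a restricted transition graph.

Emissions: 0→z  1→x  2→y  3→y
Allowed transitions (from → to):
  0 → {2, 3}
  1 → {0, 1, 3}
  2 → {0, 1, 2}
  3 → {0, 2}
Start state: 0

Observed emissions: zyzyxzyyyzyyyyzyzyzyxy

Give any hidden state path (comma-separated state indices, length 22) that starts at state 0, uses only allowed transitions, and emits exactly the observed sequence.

0,3,0,2,1,0,3,2,2,0,3,2,2,2,0,3,0,3,0,2,1,3

  t0 'z' -> {0}, take 0 (start)
  t1 'y' -> {2,3}, take 3 (0->3 ok)
  t2 'z' -> {0}, take 0 (3->0 ok)
  t3 'y' -> {2,3}, take 2 (0->2 ok)
  t4 'x' -> {1}, take 1 (2->1 ok)
  t5 'z' -> {0}, take 0 (1->0 ok)
  t6 'y' -> {2,3}, take 3 (0->3 ok)
  t7 'y' -> {2,3}, take 2 (3->2 ok)
  t8 'y' -> {2,3}, take 2 (2->2 ok)
  t9 'z' -> {0}, take 0 (2->0 ok)
  t10 'y' -> {2,3}, take 3 (0->3 ok)
  t11 'y' -> {2,3}, take 2 (3->2 ok)
  t12 'y' -> {2,3}, take 2 (2->2 ok)
  t13 'y' -> {2,3}, take 2 (2->2 ok)
  t14 'z' -> {0}, take 0 (2->0 ok)
  t15 'y' -> {2,3}, take 3 (0->3 ok)
  t16 'z' -> {0}, take 0 (3->0 ok)
  t17 'y' -> {2,3}, take 3 (0->3 ok)
  t18 'z' -> {0}, take 0 (3->0 ok)
  t19 'y' -> {2,3}, take 2 (0->2 ok)
  t20 'x' -> {1}, take 1 (2->1 ok)
  t21 'y' -> {2,3}, take 3 (1->3 ok)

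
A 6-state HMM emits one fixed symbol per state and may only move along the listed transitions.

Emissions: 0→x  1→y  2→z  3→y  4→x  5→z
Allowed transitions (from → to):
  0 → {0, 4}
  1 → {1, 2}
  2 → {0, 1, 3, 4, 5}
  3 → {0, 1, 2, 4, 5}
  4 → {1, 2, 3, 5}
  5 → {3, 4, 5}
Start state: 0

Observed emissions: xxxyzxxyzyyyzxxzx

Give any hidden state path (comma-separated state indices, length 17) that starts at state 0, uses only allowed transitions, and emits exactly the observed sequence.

0,0,4,1,2,0,4,3,2,3,1,1,2,0,4,2,0

  0: obs=x cand={0,4} pick 0 [start]
  1: obs=x cand={0,4} pick 0 [0->0 ok]
  2: obs=x cand={0,4} pick 4 [0->4 ok]
  3: obs=y cand={1,3} pick 1 [4->1 ok]
  4: obs=z cand={2,5} pick 2 [1->2 ok]
  5: obs=x cand={0,4} pick 0 [2->0 ok]
  6: obs=x cand={0,4} pick 4 [0->4 ok]
  7: obs=y cand={1,3} pick 3 [4->3 ok]
  8: obs=z cand={2,5} pick 2 [3->2 ok]
  9: obs=y cand={1,3} pick 3 [2->3 ok]
  10: obs=y cand={1,3} pick 1 [3->1 ok]
  11: obs=y cand={1,3} pick 1 [1->1 ok]
  12: obs=z cand={2,5} pick 2 [1->2 ok]
  13: obs=x cand={0,4} pick 0 [2->0 ok]
  14: obs=x cand={0,4} pick 4 [0->4 ok]
  15: obs=z cand={2,5} pick 2 [4->2 ok]
  16: obs=x cand={0,4} pick 0 [2->0 ok]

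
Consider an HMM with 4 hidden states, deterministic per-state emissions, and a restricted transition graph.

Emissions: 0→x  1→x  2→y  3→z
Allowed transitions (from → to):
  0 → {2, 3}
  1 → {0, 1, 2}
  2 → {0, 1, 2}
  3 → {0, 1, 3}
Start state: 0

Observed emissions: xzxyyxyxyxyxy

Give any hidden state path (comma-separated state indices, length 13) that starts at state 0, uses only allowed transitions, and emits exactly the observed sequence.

0,3,1,2,2,1,2,1,2,1,2,0,2

  [0] x  {0,1}  => 0  start
  [1] z  {3}  => 3  0->3 ok
  [2] x  {0,1}  => 1  3->1 ok
  [3] y  {2}  => 2  1->2 ok
  [4] y  {2}  => 2  2->2 ok
  [5] x  {0,1}  => 1  2->1 ok
  [6] y  {2}  => 2  1->2 ok
  [7] x  {0,1}  => 1  2->1 ok
  [8] y  {2}  => 2  1->2 ok
  [9] x  {0,1}  => 1  2->1 ok
  [10] y  {2}  => 2  1->2 ok
  [11] x  {0,1}  => 0  2->0 ok
  [12] y  {2}  => 2  0->2 ok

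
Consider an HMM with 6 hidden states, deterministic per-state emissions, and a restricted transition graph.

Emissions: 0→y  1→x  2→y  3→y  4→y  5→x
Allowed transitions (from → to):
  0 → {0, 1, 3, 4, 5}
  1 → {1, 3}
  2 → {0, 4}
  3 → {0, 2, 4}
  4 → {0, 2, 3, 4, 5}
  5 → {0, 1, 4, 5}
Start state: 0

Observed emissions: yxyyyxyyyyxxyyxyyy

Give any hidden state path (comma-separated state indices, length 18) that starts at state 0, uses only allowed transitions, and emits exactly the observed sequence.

0,1,3,2,0,1,3,0,0,4,5,1,3,0,5,4,3,4

  [0] y  {0,2,3,4}  => 0  start
  [1] x  {1,5}  => 1  0->1 ok
  [2] y  {0,2,3,4}  => 3  1->3 ok
  [3] y  {0,2,3,4}  => 2  3->2 ok
  [4] y  {0,2,3,4}  => 0  2->0 ok
  [5] x  {1,5}  => 1  0->1 ok
  [6] y  {0,2,3,4}  => 3  1->3 ok
  [7] y  {0,2,3,4}  => 0  3->0 ok
  [8] y  {0,2,3,4}  => 0  0->0 ok
  [9] y  {0,2,3,4}  => 4  0->4 ok
  [10] x  {1,5}  => 5  4->5 ok
  [11] x  {1,5}  => 1  5->1 ok
  [12] y  {0,2,3,4}  => 3  1->3 ok
  [13] y  {0,2,3,4}  => 0  3->0 ok
  [14] x  {1,5}  => 5  0->5 ok
  [15] y  {0,2,3,4}  => 4  5->4 ok
  [16] y  {0,2,3,4}  => 3  4->3 ok
  [17] y  {0,2,3,4}  => 4  3->4 ok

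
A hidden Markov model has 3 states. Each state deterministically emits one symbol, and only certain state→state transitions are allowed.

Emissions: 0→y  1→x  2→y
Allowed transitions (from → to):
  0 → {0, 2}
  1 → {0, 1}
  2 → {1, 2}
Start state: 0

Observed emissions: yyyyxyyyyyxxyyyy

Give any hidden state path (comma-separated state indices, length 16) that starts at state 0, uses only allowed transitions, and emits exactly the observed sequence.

  t0 'y' -> {0,2}, take 0 (start)
  t1 'y' -> {0,2}, take 0 (0->0 ok)
  t2 'y' -> {0,2}, take 2 (0->2 ok)
  t3 'y' -> {0,2}, take 2 (2->2 ok)
  t4 'x' -> {1}, take 1 (2->1 ok)
  t5 'y' -> {0,2}, take 0 (1->0 ok)
  t6 'y' -> {0,2}, take 0 (0->0 ok)
  t7 'y' -> {0,2}, take 0 (0->0 ok)
  t8 'y' -> {0,2}, take 2 (0->2 ok)
  t9 'y' -> {0,2}, take 2 (2->2 ok)
  t10 'x' -> {1}, take 1 (2->1 ok)
  t11 'x' -> {1}, take 1 (1->1 ok)
  t12 'y' -> {0,2}, take 0 (1->0 ok)
  t13 'y' -> {0,2}, take 0 (0->0 ok)
  t14 'y' -> {0,2}, take 2 (0->2 ok)
  t15 'y' -> {0,2}, take 2 (2->2 ok)

0,0,2,2,1,0,0,0,2,2,1,1,0,0,2,2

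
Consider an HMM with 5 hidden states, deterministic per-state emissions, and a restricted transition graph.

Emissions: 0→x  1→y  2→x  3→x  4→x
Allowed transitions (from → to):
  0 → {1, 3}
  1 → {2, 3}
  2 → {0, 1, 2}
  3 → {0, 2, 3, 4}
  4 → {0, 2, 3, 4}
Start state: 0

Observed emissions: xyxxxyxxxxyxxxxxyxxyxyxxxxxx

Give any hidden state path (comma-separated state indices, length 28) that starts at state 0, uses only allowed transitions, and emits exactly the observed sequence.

  [0] x  {0,2,3,4}  => 0  start
  [1] y  {1}  => 1  0->1 ok
  [2] x  {0,2,3,4}  => 2  1->2 ok
  [3] x  {0,2,3,4}  => 2  2->2 ok
  [4] x  {0,2,3,4}  => 2  2->2 ok
  [5] y  {1}  => 1  2->1 ok
  [6] x  {0,2,3,4}  => 3  1->3 ok
  [7] x  {0,2,3,4}  => 0  3->0 ok
  [8] x  {0,2,3,4}  => 3  0->3 ok
  [9] x  {0,2,3,4}  => 2  3->2 ok
  [10] y  {1}  => 1  2->1 ok
  [11] x  {0,2,3,4}  => 2  1->2 ok
  [12] x  {0,2,3,4}  => 0  2->0 ok
  [13] x  {0,2,3,4}  => 3  0->3 ok
  [14] x  {0,2,3,4}  => 4  3->4 ok
  [15] x  {0,2,3,4}  => 0  4->0 ok
  [16] y  {1}  => 1  0->1 ok
  [17] x  {0,2,3,4}  => 2  1->2 ok
  [18] x  {0,2,3,4}  => 0  2->0 ok
  [19] y  {1}  => 1  0->1 ok
  [20] x  {0,2,3,4}  => 2  1->2 ok
  [21] y  {1}  => 1  2->1 ok
  [22] x  {0,2,3,4}  => 2  1->2 ok
  [23] x  {0,2,3,4}  => 0  2->0 ok
  [24] x  {0,2,3,4}  => 3  0->3 ok
  [25] x  {0,2,3,4}  => 4  3->4 ok
  [26] x  {0,2,3,4}  => 3  4->3 ok
  [27] x  {0,2,3,4}  => 4  3->4 ok

0,1,2,2,2,1,3,0,3,2,1,2,0,3,4,0,1,2,0,1,2,1,2,0,3,4,3,4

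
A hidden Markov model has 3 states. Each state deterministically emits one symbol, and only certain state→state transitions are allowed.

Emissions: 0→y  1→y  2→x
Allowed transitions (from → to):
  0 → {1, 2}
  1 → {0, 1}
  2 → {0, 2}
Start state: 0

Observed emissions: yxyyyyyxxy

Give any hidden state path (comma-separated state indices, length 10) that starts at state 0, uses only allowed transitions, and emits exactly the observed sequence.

  t0 'y' -> {0,1}, take 0 (start)
  t1 'x' -> {2}, take 2 (0->2 ok)
  t2 'y' -> {0,1}, take 0 (2->0 ok)
  t3 'y' -> {0,1}, take 1 (0->1 ok)
  t4 'y' -> {0,1}, take 1 (1->1 ok)
  t5 'y' -> {0,1}, take 1 (1->1 ok)
  t6 'y' -> {0,1}, take 0 (1->0 ok)
  t7 'x' -> {2}, take 2 (0->2 ok)
  t8 'x' -> {2}, take 2 (2->2 ok)
  t9 'y' -> {0,1}, take 0 (2->0 ok)

0,2,0,1,1,1,0,2,2,0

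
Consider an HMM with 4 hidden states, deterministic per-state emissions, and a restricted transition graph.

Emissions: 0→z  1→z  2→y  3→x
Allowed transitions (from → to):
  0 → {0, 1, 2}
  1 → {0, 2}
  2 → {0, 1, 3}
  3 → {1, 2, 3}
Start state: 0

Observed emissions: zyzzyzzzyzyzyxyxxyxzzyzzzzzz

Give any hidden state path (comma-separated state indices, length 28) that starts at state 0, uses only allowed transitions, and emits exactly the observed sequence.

  0: obs=z cand={0,1} pick 0 [start]
  1: obs=y cand={2} pick 2 [0->2 ok]
  2: obs=z cand={0,1} pick 0 [2->0 ok]
  3: obs=z cand={0,1} pick 1 [0->1 ok]
  4: obs=y cand={2} pick 2 [1->2 ok]
  5: obs=z cand={0,1} pick 1 [2->1 ok]
  6: obs=z cand={0,1} pick 0 [1->0 ok]
  7: obs=z cand={0,1} pick 1 [0->1 ok]
  8: obs=y cand={2} pick 2 [1->2 ok]
  9: obs=z cand={0,1} pick 0 [2->0 ok]
  10: obs=y cand={2} pick 2 [0->2 ok]
  11: obs=z cand={0,1} pick 1 [2->1 ok]
  12: obs=y cand={2} pick 2 [1->2 ok]
  13: obs=x cand={3} pick 3 [2->3 ok]
  14: obs=y cand={2} pick 2 [3->2 ok]
  15: obs=x cand={3} pick 3 [2->3 ok]
  16: obs=x cand={3} pick 3 [3->3 ok]
  17: obs=y cand={2} pick 2 [3->2 ok]
  18: obs=x cand={3} pick 3 [2->3 ok]
  19: obs=z cand={0,1} pick 1 [3->1 ok]
  20: obs=z cand={0,1} pick 0 [1->0 ok]
  21: obs=y cand={2} pick 2 [0->2 ok]
  22: obs=z cand={0,1} pick 1 [2->1 ok]
  23: obs=z cand={0,1} pick 0 [1->0 ok]
  24: obs=z cand={0,1} pick 0 [0->0 ok]
  25: obs=z cand={0,1} pick 0 [0->0 ok]
  26: obs=z cand={0,1} pick 1 [0->1 ok]
  27: obs=z cand={0,1} pick 0 [1->0 ok]

0,2,0,1,2,1,0,1,2,0,2,1,2,3,2,3,3,2,3,1,0,2,1,0,0,0,1,0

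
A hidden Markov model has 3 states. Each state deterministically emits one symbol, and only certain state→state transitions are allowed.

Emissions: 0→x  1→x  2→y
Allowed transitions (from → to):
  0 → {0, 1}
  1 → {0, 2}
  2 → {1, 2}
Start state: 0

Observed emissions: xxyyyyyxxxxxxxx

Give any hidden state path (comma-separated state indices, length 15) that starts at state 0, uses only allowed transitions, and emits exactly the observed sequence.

  pos 0: x in {0,1}, choose 0; start
  pos 1: x in {0,1}, choose 1; 0->1 ok
  pos 2: y in {2}, choose 2; 1->2 ok
  pos 3: y in {2}, choose 2; 2->2 ok
  pos 4: y in {2}, choose 2; 2->2 ok
  pos 5: y in {2}, choose 2; 2->2 ok
  pos 6: y in {2}, choose 2; 2->2 ok
  pos 7: x in {0,1}, choose 1; 2->1 ok
  pos 8: x in {0,1}, choose 0; 1->0 ok
  pos 9: x in {0,1}, choose 0; 0->0 ok
  pos 10: x in {0,1}, choose 1; 0->1 ok
  pos 11: x in {0,1}, choose 0; 1->0 ok
  pos 12: x in {0,1}, choose 1; 0->1 ok
  pos 13: x in {0,1}, choose 0; 1->0 ok
  pos 14: x in {0,1}, choose 0; 0->0 ok

0,1,2,2,2,2,2,1,0,0,1,0,1,0,0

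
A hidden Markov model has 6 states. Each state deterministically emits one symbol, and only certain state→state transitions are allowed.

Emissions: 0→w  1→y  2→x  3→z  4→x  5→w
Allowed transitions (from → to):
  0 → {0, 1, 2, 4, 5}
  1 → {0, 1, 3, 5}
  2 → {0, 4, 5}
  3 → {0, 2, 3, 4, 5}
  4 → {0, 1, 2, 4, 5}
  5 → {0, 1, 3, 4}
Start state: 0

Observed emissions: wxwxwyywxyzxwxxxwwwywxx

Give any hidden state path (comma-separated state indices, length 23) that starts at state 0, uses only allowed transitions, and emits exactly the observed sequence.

  0: obs=w cand={0,5} pick 0 [start]
  1: obs=x cand={2,4} pick 2 [0->2 ok]
  2: obs=w cand={0,5} pick 0 [2->0 ok]
  3: obs=x cand={2,4} pick 2 [0->2 ok]
  4: obs=w cand={0,5} pick 5 [2->5 ok]
  5: obs=y cand={1} pick 1 [5->1 ok]
  6: obs=y cand={1} pick 1 [1->1 ok]
  7: obs=w cand={0,5} pick 5 [1->5 ok]
  8: obs=x cand={2,4} pick 4 [5->4 ok]
  9: obs=y cand={1} pick 1 [4->1 ok]
  10: obs=z cand={3} pick 3 [1->3 ok]
  11: obs=x cand={2,4} pick 2 [3->2 ok]
  12: obs=w cand={0,5} pick 5 [2->5 ok]
  13: obs=x cand={2,4} pick 4 [5->4 ok]
  14: obs=x cand={2,4} pick 2 [4->2 ok]
  15: obs=x cand={2,4} pick 4 [2->4 ok]
  16: obs=w cand={0,5} pick 5 [4->5 ok]
  17: obs=w cand={0,5} pick 0 [5->0 ok]
  18: obs=w cand={0,5} pick 5 [0->5 ok]
  19: obs=y cand={1} pick 1 [5->1 ok]
  20: obs=w cand={0,5} pick 5 [1->5 ok]
  21: obs=x cand={2,4} pick 4 [5->4 ok]
  22: obs=x cand={2,4} pick 4 [4->4 ok]

0,2,0,2,5,1,1,5,4,1,3,2,5,4,2,4,5,0,5,1,5,4,4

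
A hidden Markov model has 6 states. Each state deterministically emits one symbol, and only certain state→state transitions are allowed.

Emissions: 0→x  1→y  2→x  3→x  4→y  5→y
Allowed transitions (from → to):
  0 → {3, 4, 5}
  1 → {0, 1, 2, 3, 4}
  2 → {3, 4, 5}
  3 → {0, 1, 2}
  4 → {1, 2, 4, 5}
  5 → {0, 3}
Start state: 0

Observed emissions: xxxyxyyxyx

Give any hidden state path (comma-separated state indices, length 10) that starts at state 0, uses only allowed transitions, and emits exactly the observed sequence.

0,3,0,5,0,4,4,2,5,3

  t0 'x' -> {0,2,3}, take 0 (start)
  t1 'x' -> {0,2,3}, take 3 (0->3 ok)
  t2 'x' -> {0,2,3}, take 0 (3->0 ok)
  t3 'y' -> {1,4,5}, take 5 (0->5 ok)
  t4 'x' -> {0,2,3}, take 0 (5->0 ok)
  t5 'y' -> {1,4,5}, take 4 (0->4 ok)
  t6 'y' -> {1,4,5}, take 4 (4->4 ok)
  t7 'x' -> {0,2,3}, take 2 (4->2 ok)
  t8 'y' -> {1,4,5}, take 5 (2->5 ok)
  t9 'x' -> {0,2,3}, take 3 (5->3 ok)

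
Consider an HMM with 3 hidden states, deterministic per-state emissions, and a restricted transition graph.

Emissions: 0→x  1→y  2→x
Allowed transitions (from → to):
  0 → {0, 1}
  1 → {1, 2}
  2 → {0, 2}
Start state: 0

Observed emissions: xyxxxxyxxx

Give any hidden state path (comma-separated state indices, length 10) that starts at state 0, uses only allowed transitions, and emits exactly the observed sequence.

0,1,2,2,0,0,1,2,2,0

  pos 0: x in {0,2}, choose 0; start
  pos 1: y in {1}, choose 1; 0->1 ok
  pos 2: x in {0,2}, choose 2; 1->2 ok
  pos 3: x in {0,2}, choose 2; 2->2 ok
  pos 4: x in {0,2}, choose 0; 2->0 ok
  pos 5: x in {0,2}, choose 0; 0->0 ok
  pos 6: y in {1}, choose 1; 0->1 ok
  pos 7: x in {0,2}, choose 2; 1->2 ok
  pos 8: x in {0,2}, choose 2; 2->2 ok
  pos 9: x in {0,2}, choose 0; 2->0 ok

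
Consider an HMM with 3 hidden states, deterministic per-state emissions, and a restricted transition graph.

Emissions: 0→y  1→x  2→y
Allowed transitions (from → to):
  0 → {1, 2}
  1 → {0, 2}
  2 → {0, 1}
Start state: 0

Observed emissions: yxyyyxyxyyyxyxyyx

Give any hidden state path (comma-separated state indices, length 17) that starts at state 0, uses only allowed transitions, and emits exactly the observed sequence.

0,1,0,2,0,1,0,1,0,2,0,1,2,1,2,0,1

  [0] y  {0,2}  => 0  start
  [1] x  {1}  => 1  0->1 ok
  [2] y  {0,2}  => 0  1->0 ok
  [3] y  {0,2}  => 2  0->2 ok
  [4] y  {0,2}  => 0  2->0 ok
  [5] x  {1}  => 1  0->1 ok
  [6] y  {0,2}  => 0  1->0 ok
  [7] x  {1}  => 1  0->1 ok
  [8] y  {0,2}  => 0  1->0 ok
  [9] y  {0,2}  => 2  0->2 ok
  [10] y  {0,2}  => 0  2->0 ok
  [11] x  {1}  => 1  0->1 ok
  [12] y  {0,2}  => 2  1->2 ok
  [13] x  {1}  => 1  2->1 ok
  [14] y  {0,2}  => 2  1->2 ok
  [15] y  {0,2}  => 0  2->0 ok
  [16] x  {1}  => 1  0->1 ok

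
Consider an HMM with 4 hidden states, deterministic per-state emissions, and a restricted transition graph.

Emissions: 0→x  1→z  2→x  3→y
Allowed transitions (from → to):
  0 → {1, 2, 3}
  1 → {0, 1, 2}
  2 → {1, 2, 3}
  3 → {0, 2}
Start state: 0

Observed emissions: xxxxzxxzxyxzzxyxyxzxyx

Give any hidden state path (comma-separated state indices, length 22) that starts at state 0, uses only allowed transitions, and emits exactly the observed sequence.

0,2,2,2,1,0,2,1,2,3,0,1,1,2,3,2,3,2,1,2,3,2

  0: obs=x cand={0,2} pick 0 [start]
  1: obs=x cand={0,2} pick 2 [0->2 ok]
  2: obs=x cand={0,2} pick 2 [2->2 ok]
  3: obs=x cand={0,2} pick 2 [2->2 ok]
  4: obs=z cand={1} pick 1 [2->1 ok]
  5: obs=x cand={0,2} pick 0 [1->0 ok]
  6: obs=x cand={0,2} pick 2 [0->2 ok]
  7: obs=z cand={1} pick 1 [2->1 ok]
  8: obs=x cand={0,2} pick 2 [1->2 ok]
  9: obs=y cand={3} pick 3 [2->3 ok]
  10: obs=x cand={0,2} pick 0 [3->0 ok]
  11: obs=z cand={1} pick 1 [0->1 ok]
  12: obs=z cand={1} pick 1 [1->1 ok]
  13: obs=x cand={0,2} pick 2 [1->2 ok]
  14: obs=y cand={3} pick 3 [2->3 ok]
  15: obs=x cand={0,2} pick 2 [3->2 ok]
  16: obs=y cand={3} pick 3 [2->3 ok]
  17: obs=x cand={0,2} pick 2 [3->2 ok]
  18: obs=z cand={1} pick 1 [2->1 ok]
  19: obs=x cand={0,2} pick 2 [1->2 ok]
  20: obs=y cand={3} pick 3 [2->3 ok]
  21: obs=x cand={0,2} pick 2 [3->2 ok]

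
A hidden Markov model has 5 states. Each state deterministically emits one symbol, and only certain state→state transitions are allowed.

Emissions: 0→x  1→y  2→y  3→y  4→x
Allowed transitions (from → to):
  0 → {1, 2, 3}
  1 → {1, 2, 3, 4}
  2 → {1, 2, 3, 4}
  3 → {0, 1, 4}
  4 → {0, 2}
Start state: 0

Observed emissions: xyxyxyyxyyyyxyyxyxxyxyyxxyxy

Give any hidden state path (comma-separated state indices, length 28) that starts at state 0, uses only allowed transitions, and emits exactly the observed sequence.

  [0] x  {0,4}  => 0  start
  [1] y  {1,2,3}  => 1  0->1 ok
  [2] x  {0,4}  => 4  1->4 ok
  [3] y  {1,2,3}  => 2  4->2 ok
  [4] x  {0,4}  => 4  2->4 ok
  [5] y  {1,2,3}  => 2  4->2 ok
  [6] y  {1,2,3}  => 3  2->3 ok
  [7] x  {0,4}  => 0  3->0 ok
  [8] y  {1,2,3}  => 3  0->3 ok
  [9] y  {1,2,3}  => 1  3->1 ok
  [10] y  {1,2,3}  => 1  1->1 ok
  [11] y  {1,2,3}  => 3  1->3 ok
  [12] x  {0,4}  => 4  3->4 ok
  [13] y  {1,2,3}  => 2  4->2 ok
  [14] y  {1,2,3}  => 3  2->3 ok
  [15] x  {0,4}  => 0  3->0 ok
  [16] y  {1,2,3}  => 2  0->2 ok
  [17] x  {0,4}  => 4  2->4 ok
  [18] x  {0,4}  => 0  4->0 ok
  [19] y  {1,2,3}  => 3  0->3 ok
  [20] x  {0,4}  => 4  3->4 ok
  [21] y  {1,2,3}  => 2  4->2 ok
  [22] y  {1,2,3}  => 3  2->3 ok
  [23] x  {0,4}  => 4  3->4 ok
  [24] x  {0,4}  => 0  4->0 ok
  [25] y  {1,2,3}  => 2  0->2 ok
  [26] x  {0,4}  => 4  2->4 ok
  [27] y  {1,2,3}  => 2  4->2 ok

0,1,4,2,4,2,3,0,3,1,1,3,4,2,3,0,2,4,0,3,4,2,3,4,0,2,4,2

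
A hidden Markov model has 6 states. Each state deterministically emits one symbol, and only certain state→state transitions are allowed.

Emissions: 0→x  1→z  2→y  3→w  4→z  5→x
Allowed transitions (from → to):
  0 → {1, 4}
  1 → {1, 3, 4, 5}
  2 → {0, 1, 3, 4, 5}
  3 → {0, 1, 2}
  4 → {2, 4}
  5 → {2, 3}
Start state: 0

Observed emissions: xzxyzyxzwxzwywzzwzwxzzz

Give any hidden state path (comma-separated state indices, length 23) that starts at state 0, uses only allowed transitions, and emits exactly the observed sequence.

0,1,5,2,4,2,0,1,3,0,1,3,2,3,1,1,3,1,3,0,4,4,4

  [0] x  {0,5}  => 0  start
  [1] z  {1,4}  => 1  0->1 ok
  [2] x  {0,5}  => 5  1->5 ok
  [3] y  {2}  => 2  5->2 ok
  [4] z  {1,4}  => 4  2->4 ok
  [5] y  {2}  => 2  4->2 ok
  [6] x  {0,5}  => 0  2->0 ok
  [7] z  {1,4}  => 1  0->1 ok
  [8] w  {3}  => 3  1->3 ok
  [9] x  {0,5}  => 0  3->0 ok
  [10] z  {1,4}  => 1  0->1 ok
  [11] w  {3}  => 3  1->3 ok
  [12] y  {2}  => 2  3->2 ok
  [13] w  {3}  => 3  2->3 ok
  [14] z  {1,4}  => 1  3->1 ok
  [15] z  {1,4}  => 1  1->1 ok
  [16] w  {3}  => 3  1->3 ok
  [17] z  {1,4}  => 1  3->1 ok
  [18] w  {3}  => 3  1->3 ok
  [19] x  {0,5}  => 0  3->0 ok
  [20] z  {1,4}  => 4  0->4 ok
  [21] z  {1,4}  => 4  4->4 ok
  [22] z  {1,4}  => 4  4->4 ok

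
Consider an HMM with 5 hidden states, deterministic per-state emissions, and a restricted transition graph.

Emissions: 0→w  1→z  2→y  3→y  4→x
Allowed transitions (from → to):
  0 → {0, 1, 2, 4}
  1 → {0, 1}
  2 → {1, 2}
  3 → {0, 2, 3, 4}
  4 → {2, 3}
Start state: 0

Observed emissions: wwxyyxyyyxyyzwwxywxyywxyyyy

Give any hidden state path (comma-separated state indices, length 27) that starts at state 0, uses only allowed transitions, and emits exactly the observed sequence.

0,0,4,3,3,4,3,3,3,4,2,2,1,0,0,4,3,0,4,3,3,0,4,3,2,2,2

  0: obs=w cand={0} pick 0 [start]
  1: obs=w cand={0} pick 0 [0->0 ok]
  2: obs=x cand={4} pick 4 [0->4 ok]
  3: obs=y cand={2,3} pick 3 [4->3 ok]
  4: obs=y cand={2,3} pick 3 [3->3 ok]
  5: obs=x cand={4} pick 4 [3->4 ok]
  6: obs=y cand={2,3} pick 3 [4->3 ok]
  7: obs=y cand={2,3} pick 3 [3->3 ok]
  8: obs=y cand={2,3} pick 3 [3->3 ok]
  9: obs=x cand={4} pick 4 [3->4 ok]
  10: obs=y cand={2,3} pick 2 [4->2 ok]
  11: obs=y cand={2,3} pick 2 [2->2 ok]
  12: obs=z cand={1} pick 1 [2->1 ok]
  13: obs=w cand={0} pick 0 [1->0 ok]
  14: obs=w cand={0} pick 0 [0->0 ok]
  15: obs=x cand={4} pick 4 [0->4 ok]
  16: obs=y cand={2,3} pick 3 [4->3 ok]
  17: obs=w cand={0} pick 0 [3->0 ok]
  18: obs=x cand={4} pick 4 [0->4 ok]
  19: obs=y cand={2,3} pick 3 [4->3 ok]
  20: obs=y cand={2,3} pick 3 [3->3 ok]
  21: obs=w cand={0} pick 0 [3->0 ok]
  22: obs=x cand={4} pick 4 [0->4 ok]
  23: obs=y cand={2,3} pick 3 [4->3 ok]
  24: obs=y cand={2,3} pick 2 [3->2 ok]
  25: obs=y cand={2,3} pick 2 [2->2 ok]
  26: obs=y cand={2,3} pick 2 [2->2 ok]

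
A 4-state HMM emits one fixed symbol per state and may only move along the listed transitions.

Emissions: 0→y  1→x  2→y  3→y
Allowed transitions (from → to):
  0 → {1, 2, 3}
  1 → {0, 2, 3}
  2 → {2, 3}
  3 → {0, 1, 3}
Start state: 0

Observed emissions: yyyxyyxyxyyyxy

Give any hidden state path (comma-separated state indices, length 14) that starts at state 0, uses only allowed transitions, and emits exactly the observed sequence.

0,3,0,1,2,3,1,3,1,0,3,3,1,0

  pos 0: y in {0,2,3}, choose 0; start
  pos 1: y in {0,2,3}, choose 3; 0->3 ok
  pos 2: y in {0,2,3}, choose 0; 3->0 ok
  pos 3: x in {1}, choose 1; 0->1 ok
  pos 4: y in {0,2,3}, choose 2; 1->2 ok
  pos 5: y in {0,2,3}, choose 3; 2->3 ok
  pos 6: x in {1}, choose 1; 3->1 ok
  pos 7: y in {0,2,3}, choose 3; 1->3 ok
  pos 8: x in {1}, choose 1; 3->1 ok
  pos 9: y in {0,2,3}, choose 0; 1->0 ok
  pos 10: y in {0,2,3}, choose 3; 0->3 ok
  pos 11: y in {0,2,3}, choose 3; 3->3 ok
  pos 12: x in {1}, choose 1; 3->1 ok
  pos 13: y in {0,2,3}, choose 0; 1->0 ok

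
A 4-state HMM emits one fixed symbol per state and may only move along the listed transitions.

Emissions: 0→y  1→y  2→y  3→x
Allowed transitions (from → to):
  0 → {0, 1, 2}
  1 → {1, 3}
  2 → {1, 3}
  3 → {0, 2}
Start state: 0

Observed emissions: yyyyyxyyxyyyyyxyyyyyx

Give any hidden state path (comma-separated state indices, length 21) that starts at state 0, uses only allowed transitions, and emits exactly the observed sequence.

  pos 0: y in {0,1,2}, choose 0; start
  pos 1: y in {0,1,2}, choose 0; 0->0 ok
  pos 2: y in {0,1,2}, choose 0; 0->0 ok
  pos 3: y in {0,1,2}, choose 0; 0->0 ok
  pos 4: y in {0,1,2}, choose 2; 0->2 ok
  pos 5: x in {3}, choose 3; 2->3 ok
  pos 6: y in {0,1,2}, choose 0; 3->0 ok
  pos 7: y in {0,1,2}, choose 1; 0->1 ok
  pos 8: x in {3}, choose 3; 1->3 ok
  pos 9: y in {0,1,2}, choose 0; 3->0 ok
  pos 10: y in {0,1,2}, choose 0; 0->0 ok
  pos 11: y in {0,1,2}, choose 1; 0->1 ok
  pos 12: y in {0,1,2}, choose 1; 1->1 ok
  pos 13: y in {0,1,2}, choose 1; 1->1 ok
  pos 14: x in {3}, choose 3; 1->3 ok
  pos 15: y in {0,1,2}, choose 0; 3->0 ok
  pos 16: y in {0,1,2}, choose 1; 0->1 ok
  pos 17: y in {0,1,2}, choose 1; 1->1 ok
  pos 18: y in {0,1,2}, choose 1; 1->1 ok
  pos 19: y in {0,1,2}, choose 1; 1->1 ok
  pos 20: x in {3}, choose 3; 1->3 ok

0,0,0,0,2,3,0,1,3,0,0,1,1,1,3,0,1,1,1,1,3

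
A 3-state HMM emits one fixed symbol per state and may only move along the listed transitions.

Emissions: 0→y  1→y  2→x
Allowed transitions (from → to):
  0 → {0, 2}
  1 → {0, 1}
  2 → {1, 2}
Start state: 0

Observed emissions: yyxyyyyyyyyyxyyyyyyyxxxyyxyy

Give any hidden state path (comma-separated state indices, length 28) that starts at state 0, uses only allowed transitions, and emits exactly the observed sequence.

  [0] y  {0,1}  => 0  start
  [1] y  {0,1}  => 0  0->0 ok
  [2] x  {2}  => 2  0->2 ok
  [3] y  {0,1}  => 1  2->1 ok
  [4] y  {0,1}  => 1  1->1 ok
  [5] y  {0,1}  => 1  1->1 ok
  [6] y  {0,1}  => 1  1->1 ok
  [7] y  {0,1}  => 0  1->0 ok
  [8] y  {0,1}  => 0  0->0 ok
  [9] y  {0,1}  => 0  0->0 ok
  [10] y  {0,1}  => 0  0->0 ok
  [11] y  {0,1}  => 0  0->0 ok
  [12] x  {2}  => 2  0->2 ok
  [13] y  {0,1}  => 1  2->1 ok
  [14] y  {0,1}  => 1  1->1 ok
  [15] y  {0,1}  => 1  1->1 ok
  [16] y  {0,1}  => 1  1->1 ok
  [17] y  {0,1}  => 1  1->1 ok
  [18] y  {0,1}  => 0  1->0 ok
  [19] y  {0,1}  => 0  0->0 ok
  [20] x  {2}  => 2  0->2 ok
  [21] x  {2}  => 2  2->2 ok
  [22] x  {2}  => 2  2->2 ok
  [23] y  {0,1}  => 1  2->1 ok
  [24] y  {0,1}  => 0  1->0 ok
  [25] x  {2}  => 2  0->2 ok
  [26] y  {0,1}  => 1  2->1 ok
  [27] y  {0,1}  => 1  1->1 ok

0,0,2,1,1,1,1,0,0,0,0,0,2,1,1,1,1,1,0,0,2,2,2,1,0,2,1,1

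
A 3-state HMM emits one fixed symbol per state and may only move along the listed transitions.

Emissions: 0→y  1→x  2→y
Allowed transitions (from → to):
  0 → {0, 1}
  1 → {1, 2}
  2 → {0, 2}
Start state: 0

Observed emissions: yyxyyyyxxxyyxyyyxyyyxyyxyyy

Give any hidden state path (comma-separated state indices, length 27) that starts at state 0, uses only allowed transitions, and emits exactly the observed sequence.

0,0,1,2,2,2,0,1,1,1,2,0,1,2,0,0,1,2,0,0,1,2,0,1,2,2,2

  pos 0: y in {0,2}, choose 0; start
  pos 1: y in {0,2}, choose 0; 0->0 ok
  pos 2: x in {1}, choose 1; 0->1 ok
  pos 3: y in {0,2}, choose 2; 1->2 ok
  pos 4: y in {0,2}, choose 2; 2->2 ok
  pos 5: y in {0,2}, choose 2; 2->2 ok
  pos 6: y in {0,2}, choose 0; 2->0 ok
  pos 7: x in {1}, choose 1; 0->1 ok
  pos 8: x in {1}, choose 1; 1->1 ok
  pos 9: x in {1}, choose 1; 1->1 ok
  pos 10: y in {0,2}, choose 2; 1->2 ok
  pos 11: y in {0,2}, choose 0; 2->0 ok
  pos 12: x in {1}, choose 1; 0->1 ok
  pos 13: y in {0,2}, choose 2; 1->2 ok
  pos 14: y in {0,2}, choose 0; 2->0 ok
  pos 15: y in {0,2}, choose 0; 0->0 ok
  pos 16: x in {1}, choose 1; 0->1 ok
  pos 17: y in {0,2}, choose 2; 1->2 ok
  pos 18: y in {0,2}, choose 0; 2->0 ok
  pos 19: y in {0,2}, choose 0; 0->0 ok
  pos 20: x in {1}, choose 1; 0->1 ok
  pos 21: y in {0,2}, choose 2; 1->2 ok
  pos 22: y in {0,2}, choose 0; 2->0 ok
  pos 23: x in {1}, choose 1; 0->1 ok
  pos 24: y in {0,2}, choose 2; 1->2 ok
  pos 25: y in {0,2}, choose 2; 2->2 ok
  pos 26: y in {0,2}, choose 2; 2->2 ok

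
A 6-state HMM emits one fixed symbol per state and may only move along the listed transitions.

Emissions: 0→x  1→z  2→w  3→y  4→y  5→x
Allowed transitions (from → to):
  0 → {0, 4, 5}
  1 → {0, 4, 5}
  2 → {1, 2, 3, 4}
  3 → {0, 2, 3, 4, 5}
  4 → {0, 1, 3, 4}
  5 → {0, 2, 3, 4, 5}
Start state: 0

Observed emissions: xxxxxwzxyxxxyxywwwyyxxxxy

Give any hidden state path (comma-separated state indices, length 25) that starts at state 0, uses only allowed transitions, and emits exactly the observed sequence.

0,0,5,0,5,2,1,0,4,0,0,5,3,5,3,2,2,2,4,4,0,5,5,0,4

  pos 0: x in {0,5}, choose 0; start
  pos 1: x in {0,5}, choose 0; 0->0 ok
  pos 2: x in {0,5}, choose 5; 0->5 ok
  pos 3: x in {0,5}, choose 0; 5->0 ok
  pos 4: x in {0,5}, choose 5; 0->5 ok
  pos 5: w in {2}, choose 2; 5->2 ok
  pos 6: z in {1}, choose 1; 2->1 ok
  pos 7: x in {0,5}, choose 0; 1->0 ok
  pos 8: y in {3,4}, choose 4; 0->4 ok
  pos 9: x in {0,5}, choose 0; 4->0 ok
  pos 10: x in {0,5}, choose 0; 0->0 ok
  pos 11: x in {0,5}, choose 5; 0->5 ok
  pos 12: y in {3,4}, choose 3; 5->3 ok
  pos 13: x in {0,5}, choose 5; 3->5 ok
  pos 14: y in {3,4}, choose 3; 5->3 ok
  pos 15: w in {2}, choose 2; 3->2 ok
  pos 16: w in {2}, choose 2; 2->2 ok
  pos 17: w in {2}, choose 2; 2->2 ok
  pos 18: y in {3,4}, choose 4; 2->4 ok
  pos 19: y in {3,4}, choose 4; 4->4 ok
  pos 20: x in {0,5}, choose 0; 4->0 ok
  pos 21: x in {0,5}, choose 5; 0->5 ok
  pos 22: x in {0,5}, choose 5; 5->5 ok
  pos 23: x in {0,5}, choose 0; 5->0 ok
  pos 24: y in {3,4}, choose 4; 0->4 ok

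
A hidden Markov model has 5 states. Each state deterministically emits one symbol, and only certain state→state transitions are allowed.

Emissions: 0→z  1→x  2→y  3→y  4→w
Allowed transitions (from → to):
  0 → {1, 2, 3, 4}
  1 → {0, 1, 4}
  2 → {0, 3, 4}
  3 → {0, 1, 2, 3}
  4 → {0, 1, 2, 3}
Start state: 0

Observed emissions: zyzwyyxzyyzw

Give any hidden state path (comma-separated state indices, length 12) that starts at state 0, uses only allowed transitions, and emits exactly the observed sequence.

0,3,0,4,3,3,1,0,3,2,0,4

  pos 0: z in {0}, choose 0; start
  pos 1: y in {2,3}, choose 3; 0->3 ok
  pos 2: z in {0}, choose 0; 3->0 ok
  pos 3: w in {4}, choose 4; 0->4 ok
  pos 4: y in {2,3}, choose 3; 4->3 ok
  pos 5: y in {2,3}, choose 3; 3->3 ok
  pos 6: x in {1}, choose 1; 3->1 ok
  pos 7: z in {0}, choose 0; 1->0 ok
  pos 8: y in {2,3}, choose 3; 0->3 ok
  pos 9: y in {2,3}, choose 2; 3->2 ok
  pos 10: z in {0}, choose 0; 2->0 ok
  pos 11: w in {4}, choose 4; 0->4 ok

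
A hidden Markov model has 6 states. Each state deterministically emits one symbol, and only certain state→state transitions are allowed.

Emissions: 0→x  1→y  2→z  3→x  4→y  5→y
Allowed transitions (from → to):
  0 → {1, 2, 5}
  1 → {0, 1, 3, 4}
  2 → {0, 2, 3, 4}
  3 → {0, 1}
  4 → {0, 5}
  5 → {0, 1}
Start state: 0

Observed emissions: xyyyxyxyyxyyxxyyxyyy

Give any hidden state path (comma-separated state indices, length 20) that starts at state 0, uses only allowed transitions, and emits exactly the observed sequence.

  t0 'x' -> {0,3}, take 0 (start)
  t1 'y' -> {1,4,5}, take 1 (0->1 ok)
  t2 'y' -> {1,4,5}, take 1 (1->1 ok)
  t3 'y' -> {1,4,5}, take 4 (1->4 ok)
  t4 'x' -> {0,3}, take 0 (4->0 ok)
  t5 'y' -> {1,4,5}, take 1 (0->1 ok)
  t6 'x' -> {0,3}, take 0 (1->0 ok)
  t7 'y' -> {1,4,5}, take 5 (0->5 ok)
  t8 'y' -> {1,4,5}, take 1 (5->1 ok)
  t9 'x' -> {0,3}, take 0 (1->0 ok)
  t10 'y' -> {1,4,5}, take 5 (0->5 ok)
  t11 'y' -> {1,4,5}, take 1 (5->1 ok)
  t12 'x' -> {0,3}, take 3 (1->3 ok)
  t13 'x' -> {0,3}, take 0 (3->0 ok)
  t14 'y' -> {1,4,5}, take 5 (0->5 ok)
  t15 'y' -> {1,4,5}, take 1 (5->1 ok)
  t16 'x' -> {0,3}, take 0 (1->0 ok)
  t17 'y' -> {1,4,5}, take 1 (0->1 ok)
  t18 'y' -> {1,4,5}, take 1 (1->1 ok)
  t19 'y' -> {1,4,5}, take 4 (1->4 ok)

0,1,1,4,0,1,0,5,1,0,5,1,3,0,5,1,0,1,1,4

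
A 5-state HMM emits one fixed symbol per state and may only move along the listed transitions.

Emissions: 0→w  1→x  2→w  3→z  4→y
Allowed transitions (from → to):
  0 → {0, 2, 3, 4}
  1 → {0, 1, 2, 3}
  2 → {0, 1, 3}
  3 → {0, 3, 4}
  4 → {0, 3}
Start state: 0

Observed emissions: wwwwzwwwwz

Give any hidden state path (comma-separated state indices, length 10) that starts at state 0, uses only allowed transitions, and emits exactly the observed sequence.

0,2,0,0,3,0,2,0,2,3

  t0 'w' -> {0,2}, take 0 (start)
  t1 'w' -> {0,2}, take 2 (0->2 ok)
  t2 'w' -> {0,2}, take 0 (2->0 ok)
  t3 'w' -> {0,2}, take 0 (0->0 ok)
  t4 'z' -> {3}, take 3 (0->3 ok)
  t5 'w' -> {0,2}, take 0 (3->0 ok)
  t6 'w' -> {0,2}, take 2 (0->2 ok)
  t7 'w' -> {0,2}, take 0 (2->0 ok)
  t8 'w' -> {0,2}, take 2 (0->2 ok)
  t9 'z' -> {3}, take 3 (2->3 ok)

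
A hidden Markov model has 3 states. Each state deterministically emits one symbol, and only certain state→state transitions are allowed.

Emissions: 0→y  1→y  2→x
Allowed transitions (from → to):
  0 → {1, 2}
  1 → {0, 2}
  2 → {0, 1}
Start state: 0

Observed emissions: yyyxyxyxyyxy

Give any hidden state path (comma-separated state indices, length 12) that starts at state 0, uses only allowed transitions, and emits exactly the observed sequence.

  pos 0: y in {0,1}, choose 0; start
  pos 1: y in {0,1}, choose 1; 0->1 ok
  pos 2: y in {0,1}, choose 0; 1->0 ok
  pos 3: x in {2}, choose 2; 0->2 ok
  pos 4: y in {0,1}, choose 1; 2->1 ok
  pos 5: x in {2}, choose 2; 1->2 ok
  pos 6: y in {0,1}, choose 1; 2->1 ok
  pos 7: x in {2}, choose 2; 1->2 ok
  pos 8: y in {0,1}, choose 0; 2->0 ok
  pos 9: y in {0,1}, choose 1; 0->1 ok
  pos 10: x in {2}, choose 2; 1->2 ok
  pos 11: y in {0,1}, choose 0; 2->0 ok

0,1,0,2,1,2,1,2,0,1,2,0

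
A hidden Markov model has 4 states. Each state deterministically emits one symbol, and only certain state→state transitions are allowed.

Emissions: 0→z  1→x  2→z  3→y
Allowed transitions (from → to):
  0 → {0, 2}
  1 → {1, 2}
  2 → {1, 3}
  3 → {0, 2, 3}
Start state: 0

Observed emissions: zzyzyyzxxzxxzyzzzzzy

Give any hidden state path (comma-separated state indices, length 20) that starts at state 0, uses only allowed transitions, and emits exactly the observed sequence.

  pos 0: z in {0,2}, choose 0; start
  pos 1: z in {0,2}, choose 2; 0->2 ok
  pos 2: y in {3}, choose 3; 2->3 ok
  pos 3: z in {0,2}, choose 2; 3->2 ok
  pos 4: y in {3}, choose 3; 2->3 ok
  pos 5: y in {3}, choose 3; 3->3 ok
  pos 6: z in {0,2}, choose 2; 3->2 ok
  pos 7: x in {1}, choose 1; 2->1 ok
  pos 8: x in {1}, choose 1; 1->1 ok
  pos 9: z in {0,2}, choose 2; 1->2 ok
  pos 10: x in {1}, choose 1; 2->1 ok
  pos 11: x in {1}, choose 1; 1->1 ok
  pos 12: z in {0,2}, choose 2; 1->2 ok
  pos 13: y in {3}, choose 3; 2->3 ok
  pos 14: z in {0,2}, choose 0; 3->0 ok
  pos 15: z in {0,2}, choose 0; 0->0 ok
  pos 16: z in {0,2}, choose 0; 0->0 ok
  pos 17: z in {0,2}, choose 0; 0->0 ok
  pos 18: z in {0,2}, choose 2; 0->2 ok
  pos 19: y in {3}, choose 3; 2->3 ok

0,2,3,2,3,3,2,1,1,2,1,1,2,3,0,0,0,0,2,3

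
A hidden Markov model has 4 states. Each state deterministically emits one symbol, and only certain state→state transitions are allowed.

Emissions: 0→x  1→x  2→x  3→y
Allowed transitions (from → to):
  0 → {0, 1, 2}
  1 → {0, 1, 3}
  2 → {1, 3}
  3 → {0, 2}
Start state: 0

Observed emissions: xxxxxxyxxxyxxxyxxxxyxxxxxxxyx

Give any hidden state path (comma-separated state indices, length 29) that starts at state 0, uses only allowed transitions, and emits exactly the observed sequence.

  t0 'x' -> {0,1,2}, take 0 (start)
  t1 'x' -> {0,1,2}, take 2 (0->2 ok)
  t2 'x' -> {0,1,2}, take 1 (2->1 ok)
  t3 'x' -> {0,1,2}, take 1 (1->1 ok)
  t4 'x' -> {0,1,2}, take 0 (1->0 ok)
  t5 'x' -> {0,1,2}, take 1 (0->1 ok)
  t6 'y' -> {3}, take 3 (1->3 ok)
  t7 'x' -> {0,1,2}, take 0 (3->0 ok)
  t8 'x' -> {0,1,2}, take 0 (0->0 ok)
  t9 'x' -> {0,1,2}, take 2 (0->2 ok)
  t10 'y' -> {3}, take 3 (2->3 ok)
  t11 'x' -> {0,1,2}, take 0 (3->0 ok)
  t12 'x' -> {0,1,2}, take 2 (0->2 ok)
  t13 'x' -> {0,1,2}, take 1 (2->1 ok)
  t14 'y' -> {3}, take 3 (1->3 ok)
  t15 'x' -> {0,1,2}, take 0 (3->0 ok)
  t16 'x' -> {0,1,2}, take 0 (0->0 ok)
  t17 'x' -> {0,1,2}, take 0 (0->0 ok)
  t18 'x' -> {0,1,2}, take 2 (0->2 ok)
  t19 'y' -> {3}, take 3 (2->3 ok)
  t20 'x' -> {0,1,2}, take 2 (3->2 ok)
  t21 'x' -> {0,1,2}, take 1 (2->1 ok)
  t22 'x' -> {0,1,2}, take 0 (1->0 ok)
  t23 'x' -> {0,1,2}, take 1 (0->1 ok)
  t24 'x' -> {0,1,2}, take 1 (1->1 ok)
  t25 'x' -> {0,1,2}, take 1 (1->1 ok)
  t26 'x' -> {0,1,2}, take 1 (1->1 ok)
  t27 'y' -> {3}, take 3 (1->3 ok)
  t28 'x' -> {0,1,2}, take 2 (3->2 ok)

0,2,1,1,0,1,3,0,0,2,3,0,2,1,3,0,0,0,2,3,2,1,0,1,1,1,1,3,2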